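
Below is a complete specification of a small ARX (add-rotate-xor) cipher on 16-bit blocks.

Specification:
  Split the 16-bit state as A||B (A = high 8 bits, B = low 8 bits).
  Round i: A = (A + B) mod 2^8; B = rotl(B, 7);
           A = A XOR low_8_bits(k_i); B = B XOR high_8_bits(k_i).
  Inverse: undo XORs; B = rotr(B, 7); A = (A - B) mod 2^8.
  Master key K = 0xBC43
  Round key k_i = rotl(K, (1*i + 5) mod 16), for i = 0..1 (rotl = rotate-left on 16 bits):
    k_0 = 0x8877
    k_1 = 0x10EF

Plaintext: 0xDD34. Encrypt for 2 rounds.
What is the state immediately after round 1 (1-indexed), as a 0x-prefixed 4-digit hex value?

s_0 = plaintext = 0xDD34
s_1 = Round(s_0, k_0) = 0x6692
s_2 = Round(s_1, k_1) = 0x1759

0x6692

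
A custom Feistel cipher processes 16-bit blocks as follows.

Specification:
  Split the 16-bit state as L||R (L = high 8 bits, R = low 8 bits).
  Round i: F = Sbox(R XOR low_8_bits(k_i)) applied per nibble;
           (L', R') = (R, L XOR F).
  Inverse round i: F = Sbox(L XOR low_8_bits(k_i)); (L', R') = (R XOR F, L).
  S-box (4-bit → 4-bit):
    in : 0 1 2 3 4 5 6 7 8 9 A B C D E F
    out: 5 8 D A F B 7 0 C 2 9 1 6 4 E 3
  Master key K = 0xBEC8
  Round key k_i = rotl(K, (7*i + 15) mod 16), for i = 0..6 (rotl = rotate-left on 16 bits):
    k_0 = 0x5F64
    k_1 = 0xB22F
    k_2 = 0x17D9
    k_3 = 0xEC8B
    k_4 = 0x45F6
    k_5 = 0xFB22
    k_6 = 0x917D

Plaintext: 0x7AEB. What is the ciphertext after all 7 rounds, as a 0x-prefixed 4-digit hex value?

s_0 = plaintext = 0x7AEB
s_1 = Round(s_0, k_0) = 0xEBB9
s_2 = Round(s_1, k_1) = 0xB9CC
s_3 = Round(s_2, k_2) = 0xCC32
s_4 = Round(s_3, k_3) = 0x32DE
s_5 = Round(s_4, k_4) = 0xDEEE
s_6 = Round(s_5, k_5) = 0xEEB8
s_7 = Round(s_6, k_6) = 0xB885

0xB885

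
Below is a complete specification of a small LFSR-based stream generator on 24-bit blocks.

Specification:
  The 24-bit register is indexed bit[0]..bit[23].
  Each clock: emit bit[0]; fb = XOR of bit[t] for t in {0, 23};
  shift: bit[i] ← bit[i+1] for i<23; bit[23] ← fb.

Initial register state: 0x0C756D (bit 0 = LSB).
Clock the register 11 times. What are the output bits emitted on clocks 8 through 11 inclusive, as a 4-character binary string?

0101

reg_0 = 0x0C756D
clock 1: out=1, reg = 0x863AB6
clock 2: out=0, reg = 0xC31D5B
clock 3: out=1, reg = 0x618EAD
clock 4: out=1, reg = 0xB0C756
clock 5: out=0, reg = 0xD863AB
clock 6: out=1, reg = 0x6C31D5
clock 7: out=1, reg = 0xB618EA
clock 8: out=0, reg = 0xDB0C75
clock 9: out=1, reg = 0x6D863A
clock 10: out=0, reg = 0x36C31D
clock 11: out=1, reg = 0x9B618E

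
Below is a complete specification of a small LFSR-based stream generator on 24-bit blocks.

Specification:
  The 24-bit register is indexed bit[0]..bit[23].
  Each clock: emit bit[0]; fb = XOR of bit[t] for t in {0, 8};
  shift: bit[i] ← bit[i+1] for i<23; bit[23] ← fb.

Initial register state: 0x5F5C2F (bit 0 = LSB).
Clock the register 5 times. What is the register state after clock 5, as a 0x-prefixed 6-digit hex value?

reg_0 = 0x5F5C2F
clock 1: out=1, reg = 0xAFAE17
clock 2: out=1, reg = 0xD7D70B
clock 3: out=1, reg = 0x6BEB85
clock 4: out=1, reg = 0x35F5C2
clock 5: out=0, reg = 0x9AFAE1

0x9AFAE1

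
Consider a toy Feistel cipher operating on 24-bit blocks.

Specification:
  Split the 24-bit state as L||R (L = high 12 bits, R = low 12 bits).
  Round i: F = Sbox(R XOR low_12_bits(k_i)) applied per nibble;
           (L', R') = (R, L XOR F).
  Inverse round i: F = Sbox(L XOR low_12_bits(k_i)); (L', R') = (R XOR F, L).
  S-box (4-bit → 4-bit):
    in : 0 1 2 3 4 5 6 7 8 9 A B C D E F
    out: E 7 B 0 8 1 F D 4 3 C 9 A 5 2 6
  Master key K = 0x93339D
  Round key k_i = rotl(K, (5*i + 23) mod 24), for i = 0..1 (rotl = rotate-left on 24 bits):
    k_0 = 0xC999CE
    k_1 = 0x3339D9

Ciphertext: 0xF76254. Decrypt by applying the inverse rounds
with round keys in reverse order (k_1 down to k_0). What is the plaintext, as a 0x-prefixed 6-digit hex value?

s_0 = ciphertext = 0xF76254
s_1 = InvRound(s_0, k_1) = 0xD92F76
s_2 = InvRound(s_1, k_0) = 0x76CD92

0x76CD92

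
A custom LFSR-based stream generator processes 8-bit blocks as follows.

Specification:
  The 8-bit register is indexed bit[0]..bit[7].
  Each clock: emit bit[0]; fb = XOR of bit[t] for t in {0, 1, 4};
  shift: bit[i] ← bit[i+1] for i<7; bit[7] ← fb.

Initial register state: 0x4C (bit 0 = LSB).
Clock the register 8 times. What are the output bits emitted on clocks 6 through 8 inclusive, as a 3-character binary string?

010

reg_0 = 0x4C
clock 1: out=0, reg = 0x26
clock 2: out=0, reg = 0x93
clock 3: out=1, reg = 0xC9
clock 4: out=1, reg = 0xE4
clock 5: out=0, reg = 0x72
clock 6: out=0, reg = 0x39
clock 7: out=1, reg = 0x1C
clock 8: out=0, reg = 0x8E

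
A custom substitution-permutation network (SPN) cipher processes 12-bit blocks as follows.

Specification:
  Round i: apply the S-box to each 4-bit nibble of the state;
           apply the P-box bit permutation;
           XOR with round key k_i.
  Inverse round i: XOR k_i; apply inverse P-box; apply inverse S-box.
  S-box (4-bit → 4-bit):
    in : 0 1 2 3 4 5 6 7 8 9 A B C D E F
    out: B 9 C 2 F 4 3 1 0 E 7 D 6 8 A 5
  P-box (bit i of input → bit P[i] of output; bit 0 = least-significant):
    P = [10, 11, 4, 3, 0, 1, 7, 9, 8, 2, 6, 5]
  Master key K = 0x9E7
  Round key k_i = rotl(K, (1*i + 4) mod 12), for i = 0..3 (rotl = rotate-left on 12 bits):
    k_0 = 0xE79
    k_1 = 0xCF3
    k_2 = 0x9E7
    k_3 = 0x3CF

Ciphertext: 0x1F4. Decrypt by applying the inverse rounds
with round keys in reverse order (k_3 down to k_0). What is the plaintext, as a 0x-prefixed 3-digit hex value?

s_0 = ciphertext = 0x1F4
s_1 = InvRound(s_0, k_3) = 0xD02
s_2 = InvRound(s_1, k_2) = 0x9F7
s_3 = InvRound(s_2, k_1) = 0x687
s_4 = InvRound(s_3, k_0) = 0x9C9

0x9C9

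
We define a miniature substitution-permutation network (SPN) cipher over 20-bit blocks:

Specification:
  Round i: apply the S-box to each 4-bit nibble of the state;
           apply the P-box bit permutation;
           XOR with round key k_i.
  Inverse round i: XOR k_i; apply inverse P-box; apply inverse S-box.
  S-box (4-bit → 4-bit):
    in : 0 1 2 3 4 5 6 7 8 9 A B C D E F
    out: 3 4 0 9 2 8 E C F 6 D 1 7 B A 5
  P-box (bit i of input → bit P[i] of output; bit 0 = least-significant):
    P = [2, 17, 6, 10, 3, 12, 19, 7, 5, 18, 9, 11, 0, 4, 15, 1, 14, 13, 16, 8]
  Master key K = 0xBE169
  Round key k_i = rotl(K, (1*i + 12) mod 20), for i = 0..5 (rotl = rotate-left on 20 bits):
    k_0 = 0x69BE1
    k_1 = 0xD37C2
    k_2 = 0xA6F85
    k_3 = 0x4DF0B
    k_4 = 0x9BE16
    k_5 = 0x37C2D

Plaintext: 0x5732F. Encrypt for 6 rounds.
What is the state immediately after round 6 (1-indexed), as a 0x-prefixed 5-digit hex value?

0x1312A

s_0 = plaintext = 0x5732F
s_1 = Round(s_0, k_0) = 0x61287
s_2 = Round(s_1, k_1) = 0x4820A
s_3 = Round(s_2, k_2) = 0xADBDA
s_4 = Round(s_3, k_3) = 0x58AF4
s_5 = Round(s_4, k_4) = 0x3352D
s_6 = Round(s_5, k_5) = 0x1312A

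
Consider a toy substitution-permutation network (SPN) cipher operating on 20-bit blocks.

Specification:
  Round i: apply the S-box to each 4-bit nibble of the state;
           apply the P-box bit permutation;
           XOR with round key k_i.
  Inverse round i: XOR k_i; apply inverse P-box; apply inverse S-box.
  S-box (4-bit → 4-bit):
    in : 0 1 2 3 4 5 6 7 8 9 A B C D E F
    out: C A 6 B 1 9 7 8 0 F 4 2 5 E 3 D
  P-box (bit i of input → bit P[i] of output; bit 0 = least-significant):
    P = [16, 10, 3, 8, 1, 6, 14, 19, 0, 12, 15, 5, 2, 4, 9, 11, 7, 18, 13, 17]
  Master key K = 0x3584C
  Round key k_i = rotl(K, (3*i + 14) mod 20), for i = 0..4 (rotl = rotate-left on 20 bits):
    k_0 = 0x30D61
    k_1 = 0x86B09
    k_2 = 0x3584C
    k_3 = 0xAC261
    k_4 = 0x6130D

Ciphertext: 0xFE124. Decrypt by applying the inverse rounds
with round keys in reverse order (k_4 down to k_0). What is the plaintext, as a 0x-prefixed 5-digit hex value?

s_0 = ciphertext = 0xFE124
s_1 = InvRound(s_0, k_4) = 0xAA90C
s_2 = InvRound(s_1, k_3) = 0xAF520
s_3 = InvRound(s_2, k_2) = 0xA5019
s_4 = InvRound(s_3, k_1) = 0x0DB87
s_5 = InvRound(s_4, k_0) = 0x5CD6E

0x5CD6E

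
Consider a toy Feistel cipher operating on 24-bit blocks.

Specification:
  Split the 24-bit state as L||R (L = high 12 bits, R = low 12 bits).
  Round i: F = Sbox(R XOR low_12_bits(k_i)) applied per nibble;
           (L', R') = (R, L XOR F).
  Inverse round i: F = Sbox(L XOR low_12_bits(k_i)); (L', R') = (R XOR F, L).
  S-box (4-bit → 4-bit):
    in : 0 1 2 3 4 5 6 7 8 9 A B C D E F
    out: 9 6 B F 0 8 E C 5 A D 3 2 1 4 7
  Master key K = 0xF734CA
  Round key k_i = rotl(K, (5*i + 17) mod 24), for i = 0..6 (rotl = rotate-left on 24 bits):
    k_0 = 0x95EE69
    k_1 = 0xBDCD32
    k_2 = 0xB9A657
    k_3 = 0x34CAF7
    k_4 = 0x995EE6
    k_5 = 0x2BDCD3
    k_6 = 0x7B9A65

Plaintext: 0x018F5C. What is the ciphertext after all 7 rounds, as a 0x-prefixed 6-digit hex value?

s_0 = plaintext = 0x018F5C
s_1 = Round(s_0, k_0) = 0xF5C6E0
s_2 = Round(s_1, k_1) = 0x6E0C47
s_3 = Round(s_2, k_2) = 0xC47B89
s_4 = Round(s_3, k_3) = 0xB89A83
s_5 = Round(s_4, k_4) = 0xA83B61
s_6 = Round(s_5, k_5) = 0xB616B8
s_7 = Round(s_6, k_6) = 0x6B8970

0x6B8970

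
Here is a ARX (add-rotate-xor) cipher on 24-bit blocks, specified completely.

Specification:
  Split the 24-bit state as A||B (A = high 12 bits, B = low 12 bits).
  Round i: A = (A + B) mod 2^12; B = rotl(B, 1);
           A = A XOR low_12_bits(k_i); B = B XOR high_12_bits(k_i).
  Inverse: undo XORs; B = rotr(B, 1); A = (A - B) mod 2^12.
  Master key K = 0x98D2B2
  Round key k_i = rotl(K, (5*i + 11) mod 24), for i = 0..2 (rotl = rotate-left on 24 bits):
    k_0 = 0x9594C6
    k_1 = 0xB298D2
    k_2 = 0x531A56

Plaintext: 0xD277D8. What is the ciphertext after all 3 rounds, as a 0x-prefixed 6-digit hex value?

s_0 = plaintext = 0xD277D8
s_1 = Round(s_0, k_0) = 0x0396E9
s_2 = Round(s_1, k_1) = 0xFF06FB
s_3 = Round(s_2, k_2) = 0xCBD8C7

0xCBD8C7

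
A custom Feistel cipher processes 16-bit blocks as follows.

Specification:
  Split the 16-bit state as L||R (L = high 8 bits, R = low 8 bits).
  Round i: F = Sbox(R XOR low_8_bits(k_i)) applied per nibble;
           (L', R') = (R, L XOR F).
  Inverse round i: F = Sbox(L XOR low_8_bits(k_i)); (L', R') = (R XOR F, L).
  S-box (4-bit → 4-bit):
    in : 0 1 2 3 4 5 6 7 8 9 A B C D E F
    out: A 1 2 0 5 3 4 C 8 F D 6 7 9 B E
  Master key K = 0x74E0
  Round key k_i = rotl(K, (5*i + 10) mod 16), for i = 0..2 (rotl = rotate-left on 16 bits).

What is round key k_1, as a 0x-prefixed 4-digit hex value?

0x3A70

K = 0x74E0
k_0 = rotl(K, (5*0+10) mod 16) = rotl(K, 10) = 0x81D3
k_1 = rotl(K, (5*1+10) mod 16) = rotl(K, 15) = 0x3A70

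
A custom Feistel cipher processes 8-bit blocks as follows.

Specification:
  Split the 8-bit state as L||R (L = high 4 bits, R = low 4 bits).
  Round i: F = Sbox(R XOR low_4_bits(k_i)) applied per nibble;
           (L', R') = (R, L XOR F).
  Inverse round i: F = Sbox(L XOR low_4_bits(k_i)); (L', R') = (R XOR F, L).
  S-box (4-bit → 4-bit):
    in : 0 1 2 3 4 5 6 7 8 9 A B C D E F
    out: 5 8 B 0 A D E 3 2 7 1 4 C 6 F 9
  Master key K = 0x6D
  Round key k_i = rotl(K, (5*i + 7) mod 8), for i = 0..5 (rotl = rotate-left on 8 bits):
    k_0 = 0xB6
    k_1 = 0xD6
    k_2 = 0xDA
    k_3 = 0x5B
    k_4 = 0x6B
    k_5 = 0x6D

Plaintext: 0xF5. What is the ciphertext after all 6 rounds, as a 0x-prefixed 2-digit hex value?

s_0 = plaintext = 0xF5
s_1 = Round(s_0, k_0) = 0x5F
s_2 = Round(s_1, k_1) = 0xF2
s_3 = Round(s_2, k_2) = 0x2D
s_4 = Round(s_3, k_3) = 0xDC
s_5 = Round(s_4, k_4) = 0xCE
s_6 = Round(s_5, k_5) = 0xEC

0xEC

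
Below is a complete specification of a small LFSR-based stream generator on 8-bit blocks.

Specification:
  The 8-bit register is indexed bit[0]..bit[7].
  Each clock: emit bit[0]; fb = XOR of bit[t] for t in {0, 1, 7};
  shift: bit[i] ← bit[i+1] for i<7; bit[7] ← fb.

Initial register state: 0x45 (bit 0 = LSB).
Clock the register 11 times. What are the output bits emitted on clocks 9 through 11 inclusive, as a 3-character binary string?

reg_0 = 0x45
clock 1: out=1, reg = 0xA2
clock 2: out=0, reg = 0x51
clock 3: out=1, reg = 0xA8
clock 4: out=0, reg = 0xD4
clock 5: out=0, reg = 0xEA
clock 6: out=0, reg = 0x75
clock 7: out=1, reg = 0xBA
clock 8: out=0, reg = 0x5D
clock 9: out=1, reg = 0xAE
clock 10: out=0, reg = 0x57
clock 11: out=1, reg = 0x2B

101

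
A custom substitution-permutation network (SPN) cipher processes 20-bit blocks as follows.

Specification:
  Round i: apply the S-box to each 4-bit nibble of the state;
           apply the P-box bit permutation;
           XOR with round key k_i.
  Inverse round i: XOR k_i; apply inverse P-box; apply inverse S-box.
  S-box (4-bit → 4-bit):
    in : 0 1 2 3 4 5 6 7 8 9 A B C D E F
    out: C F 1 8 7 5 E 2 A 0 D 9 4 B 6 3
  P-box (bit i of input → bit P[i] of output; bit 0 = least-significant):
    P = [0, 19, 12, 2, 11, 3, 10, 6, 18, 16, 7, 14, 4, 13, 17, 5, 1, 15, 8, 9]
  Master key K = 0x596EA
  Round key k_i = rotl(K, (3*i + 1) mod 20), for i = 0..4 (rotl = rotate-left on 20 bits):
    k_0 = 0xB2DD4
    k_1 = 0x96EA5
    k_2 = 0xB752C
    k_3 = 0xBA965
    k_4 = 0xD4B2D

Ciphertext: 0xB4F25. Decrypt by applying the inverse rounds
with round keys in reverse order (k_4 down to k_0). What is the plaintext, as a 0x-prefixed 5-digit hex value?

s_0 = ciphertext = 0xB4F25
s_1 = InvRound(s_0, k_4) = 0x9C2E9
s_2 = InvRound(s_1, k_3) = 0x0E0F3
s_3 = InvRound(s_2, k_2) = 0x45E61
s_4 = InvRound(s_3, k_1) = 0x97436
s_5 = InvRound(s_4, k_0) = 0x500BC

0x500BC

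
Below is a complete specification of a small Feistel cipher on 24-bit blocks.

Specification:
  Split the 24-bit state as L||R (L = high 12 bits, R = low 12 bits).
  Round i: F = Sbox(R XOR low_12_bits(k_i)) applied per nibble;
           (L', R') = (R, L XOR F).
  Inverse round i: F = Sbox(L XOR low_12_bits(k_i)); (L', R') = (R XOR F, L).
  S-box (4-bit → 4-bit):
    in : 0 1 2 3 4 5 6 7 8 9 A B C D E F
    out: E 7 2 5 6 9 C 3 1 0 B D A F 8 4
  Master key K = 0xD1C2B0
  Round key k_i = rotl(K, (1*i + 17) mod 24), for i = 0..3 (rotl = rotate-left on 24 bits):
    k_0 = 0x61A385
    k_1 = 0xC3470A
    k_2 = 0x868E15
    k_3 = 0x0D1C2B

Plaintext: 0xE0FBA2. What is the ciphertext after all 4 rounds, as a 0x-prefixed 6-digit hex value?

0x921365

s_0 = plaintext = 0xE0FBA2
s_1 = Round(s_0, k_0) = 0xBA2F2C
s_2 = Round(s_1, k_1) = 0xF2CA8E
s_3 = Round(s_2, k_2) = 0xA8E921
s_4 = Round(s_3, k_3) = 0x921365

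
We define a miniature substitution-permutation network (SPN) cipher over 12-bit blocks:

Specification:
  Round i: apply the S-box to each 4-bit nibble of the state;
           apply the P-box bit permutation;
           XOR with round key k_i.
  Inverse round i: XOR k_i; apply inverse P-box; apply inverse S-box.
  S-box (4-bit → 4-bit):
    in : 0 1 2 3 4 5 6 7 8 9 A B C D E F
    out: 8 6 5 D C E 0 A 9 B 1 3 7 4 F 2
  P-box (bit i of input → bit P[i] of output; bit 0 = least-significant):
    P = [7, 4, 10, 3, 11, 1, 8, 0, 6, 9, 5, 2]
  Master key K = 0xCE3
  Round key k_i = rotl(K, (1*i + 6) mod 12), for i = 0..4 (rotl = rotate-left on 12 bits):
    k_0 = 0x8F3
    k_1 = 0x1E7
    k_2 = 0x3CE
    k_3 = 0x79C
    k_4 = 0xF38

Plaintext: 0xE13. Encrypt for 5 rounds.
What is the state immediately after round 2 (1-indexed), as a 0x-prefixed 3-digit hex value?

s_0 = plaintext = 0xE13
s_1 = Round(s_0, k_0) = 0xF1D
s_2 = Round(s_1, k_1) = 0x6E5
s_3 = Round(s_2, k_2) = 0xED5
s_4 = Round(s_3, k_3) = 0x0E0
s_5 = Round(s_4, k_4) = 0x637

0x6E5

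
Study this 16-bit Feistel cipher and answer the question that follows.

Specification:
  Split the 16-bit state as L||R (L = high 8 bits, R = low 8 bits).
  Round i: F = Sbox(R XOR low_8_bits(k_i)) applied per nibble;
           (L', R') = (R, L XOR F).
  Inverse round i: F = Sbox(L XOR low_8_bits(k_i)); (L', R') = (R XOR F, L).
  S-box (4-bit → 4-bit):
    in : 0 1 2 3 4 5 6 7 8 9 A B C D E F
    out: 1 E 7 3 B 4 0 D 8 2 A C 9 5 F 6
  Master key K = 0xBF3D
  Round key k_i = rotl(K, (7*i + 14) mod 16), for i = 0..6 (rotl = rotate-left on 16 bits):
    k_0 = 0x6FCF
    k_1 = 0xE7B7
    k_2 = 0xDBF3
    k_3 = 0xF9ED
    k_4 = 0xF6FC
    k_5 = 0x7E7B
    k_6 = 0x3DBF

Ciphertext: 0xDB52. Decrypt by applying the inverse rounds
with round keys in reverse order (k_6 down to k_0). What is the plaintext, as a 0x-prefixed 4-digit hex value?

s_0 = ciphertext = 0xDB52
s_1 = InvRound(s_0, k_6) = 0x59DB
s_2 = InvRound(s_1, k_5) = 0xAC59
s_3 = InvRound(s_2, k_4) = 0x18AC
s_4 = InvRound(s_3, k_3) = 0xC818
s_5 = InvRound(s_4, k_2) = 0x24C8
s_6 = InvRound(s_5, k_1) = 0xEB24
s_7 = InvRound(s_6, k_0) = 0x5FEB

0x5FEB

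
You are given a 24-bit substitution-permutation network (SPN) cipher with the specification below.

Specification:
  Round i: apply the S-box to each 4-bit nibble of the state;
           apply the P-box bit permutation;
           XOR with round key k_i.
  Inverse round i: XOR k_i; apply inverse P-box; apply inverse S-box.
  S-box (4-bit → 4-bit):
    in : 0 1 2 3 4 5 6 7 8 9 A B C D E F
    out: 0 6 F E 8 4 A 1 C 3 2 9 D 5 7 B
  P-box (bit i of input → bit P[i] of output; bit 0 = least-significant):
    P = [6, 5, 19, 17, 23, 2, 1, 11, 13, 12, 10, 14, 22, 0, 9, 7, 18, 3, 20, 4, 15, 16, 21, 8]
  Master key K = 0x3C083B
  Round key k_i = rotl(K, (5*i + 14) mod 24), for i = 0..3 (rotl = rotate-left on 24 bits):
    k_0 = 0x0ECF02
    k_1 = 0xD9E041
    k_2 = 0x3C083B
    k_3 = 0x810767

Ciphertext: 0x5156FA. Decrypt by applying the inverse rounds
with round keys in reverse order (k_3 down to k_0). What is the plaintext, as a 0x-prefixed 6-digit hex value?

s_0 = ciphertext = 0x5156FA
s_1 = InvRound(s_0, k_3) = 0x43F690
s_2 = InvRound(s_1, k_2) = 0xEE2283
s_3 = InvRound(s_2, k_1) = 0xED845B
s_4 = InvRound(s_3, k_0) = 0x36E4BB

0x36E4BB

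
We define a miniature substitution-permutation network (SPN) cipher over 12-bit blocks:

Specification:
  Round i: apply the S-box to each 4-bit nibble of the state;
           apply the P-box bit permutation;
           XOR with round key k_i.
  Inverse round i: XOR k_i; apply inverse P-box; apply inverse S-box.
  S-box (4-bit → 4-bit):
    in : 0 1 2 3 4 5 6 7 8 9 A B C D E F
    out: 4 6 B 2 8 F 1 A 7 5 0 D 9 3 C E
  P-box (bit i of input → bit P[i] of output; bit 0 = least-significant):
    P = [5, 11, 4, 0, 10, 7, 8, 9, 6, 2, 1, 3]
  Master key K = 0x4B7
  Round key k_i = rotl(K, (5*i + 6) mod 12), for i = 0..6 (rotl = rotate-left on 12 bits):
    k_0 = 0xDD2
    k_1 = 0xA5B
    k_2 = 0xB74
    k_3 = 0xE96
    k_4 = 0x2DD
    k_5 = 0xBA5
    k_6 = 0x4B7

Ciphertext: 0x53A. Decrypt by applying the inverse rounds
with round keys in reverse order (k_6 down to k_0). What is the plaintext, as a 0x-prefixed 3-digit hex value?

0xB32

s_0 = ciphertext = 0x53A
s_1 = InvRound(s_0, k_6) = 0x714
s_2 = InvRound(s_1, k_5) = 0xAD5
s_3 = InvRound(s_2, k_4) = 0x4A3
s_4 = InvRound(s_3, k_3) = 0x345
s_5 = InvRound(s_4, k_2) = 0xAA5
s_6 = InvRound(s_5, k_1) = 0x539
s_7 = InvRound(s_6, k_0) = 0xB32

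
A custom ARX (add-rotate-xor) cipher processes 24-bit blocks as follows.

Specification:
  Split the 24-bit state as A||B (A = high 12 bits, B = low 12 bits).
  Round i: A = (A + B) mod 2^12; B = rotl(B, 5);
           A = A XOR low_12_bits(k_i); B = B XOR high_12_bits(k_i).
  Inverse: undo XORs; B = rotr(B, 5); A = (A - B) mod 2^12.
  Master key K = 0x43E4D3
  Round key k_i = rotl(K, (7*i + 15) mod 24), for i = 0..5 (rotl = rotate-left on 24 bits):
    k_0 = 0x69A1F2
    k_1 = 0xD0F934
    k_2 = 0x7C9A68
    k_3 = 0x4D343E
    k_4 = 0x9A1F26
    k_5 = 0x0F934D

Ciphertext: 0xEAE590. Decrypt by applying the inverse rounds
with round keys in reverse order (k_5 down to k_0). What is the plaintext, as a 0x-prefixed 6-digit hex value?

0x546043

s_0 = ciphertext = 0xEAE590
s_1 = InvRound(s_0, k_5) = 0x9384AB
s_2 = InvRound(s_1, k_4) = 0x0B6568
s_3 = InvRound(s_2, k_3) = 0x6FBD8D
s_4 = InvRound(s_3, k_2) = 0xA41252
s_5 = InvRound(s_4, k_1) = 0x47BEFA
s_6 = InvRound(s_5, k_0) = 0x546043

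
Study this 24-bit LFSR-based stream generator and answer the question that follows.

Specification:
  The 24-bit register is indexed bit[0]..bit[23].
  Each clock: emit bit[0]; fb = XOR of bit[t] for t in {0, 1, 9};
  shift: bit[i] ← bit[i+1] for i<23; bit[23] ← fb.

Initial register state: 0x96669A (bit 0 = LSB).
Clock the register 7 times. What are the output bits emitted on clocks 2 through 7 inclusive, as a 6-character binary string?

reg_0 = 0x96669A
clock 1: out=0, reg = 0x4B334D
clock 2: out=1, reg = 0x2599A6
clock 3: out=0, reg = 0x92CCD3
clock 4: out=1, reg = 0x496669
clock 5: out=1, reg = 0x24B334
clock 6: out=0, reg = 0x92599A
clock 7: out=0, reg = 0xC92CCD

101100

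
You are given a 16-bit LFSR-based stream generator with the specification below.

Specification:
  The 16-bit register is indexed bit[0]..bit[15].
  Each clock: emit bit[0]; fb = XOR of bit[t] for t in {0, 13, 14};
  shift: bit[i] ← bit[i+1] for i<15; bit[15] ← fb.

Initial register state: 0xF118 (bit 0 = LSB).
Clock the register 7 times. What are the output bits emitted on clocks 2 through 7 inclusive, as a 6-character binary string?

reg_0 = 0xF118
clock 1: out=0, reg = 0x788C
clock 2: out=0, reg = 0x3C46
clock 3: out=0, reg = 0x9E23
clock 4: out=1, reg = 0xCF11
clock 5: out=1, reg = 0x6788
clock 6: out=0, reg = 0x33C4
clock 7: out=0, reg = 0x99E2

001100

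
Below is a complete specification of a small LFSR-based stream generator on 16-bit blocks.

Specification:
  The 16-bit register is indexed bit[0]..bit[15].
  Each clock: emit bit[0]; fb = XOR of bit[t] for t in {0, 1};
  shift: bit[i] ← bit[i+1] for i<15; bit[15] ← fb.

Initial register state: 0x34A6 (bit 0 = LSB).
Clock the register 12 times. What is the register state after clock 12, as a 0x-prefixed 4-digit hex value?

0xEF53

reg_0 = 0x34A6
clock 1: out=0, reg = 0x9A53
clock 2: out=1, reg = 0x4D29
clock 3: out=1, reg = 0xA694
clock 4: out=0, reg = 0x534A
clock 5: out=0, reg = 0xA9A5
clock 6: out=1, reg = 0xD4D2
clock 7: out=0, reg = 0xEA69
clock 8: out=1, reg = 0xF534
clock 9: out=0, reg = 0x7A9A
clock 10: out=0, reg = 0xBD4D
clock 11: out=1, reg = 0xDEA6
clock 12: out=0, reg = 0xEF53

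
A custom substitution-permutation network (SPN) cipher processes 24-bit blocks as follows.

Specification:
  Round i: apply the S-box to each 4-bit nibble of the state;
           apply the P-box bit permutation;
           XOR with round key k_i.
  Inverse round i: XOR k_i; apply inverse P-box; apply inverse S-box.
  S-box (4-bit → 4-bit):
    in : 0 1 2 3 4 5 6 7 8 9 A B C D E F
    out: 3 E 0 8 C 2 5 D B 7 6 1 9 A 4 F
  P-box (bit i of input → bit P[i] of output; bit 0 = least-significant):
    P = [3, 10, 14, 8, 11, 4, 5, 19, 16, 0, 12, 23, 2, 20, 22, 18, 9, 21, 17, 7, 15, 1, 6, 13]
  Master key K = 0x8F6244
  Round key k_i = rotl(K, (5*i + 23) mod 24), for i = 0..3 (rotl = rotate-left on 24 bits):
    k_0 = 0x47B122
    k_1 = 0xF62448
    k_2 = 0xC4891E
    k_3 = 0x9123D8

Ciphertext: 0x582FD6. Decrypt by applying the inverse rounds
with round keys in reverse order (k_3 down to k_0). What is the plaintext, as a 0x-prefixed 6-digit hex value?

0xA268A0

s_0 = ciphertext = 0x582FD6
s_1 = InvRound(s_0, k_3) = 0x526CC0
s_2 = InvRound(s_1, k_2) = 0xF4835F
s_3 = InvRound(s_2, k_1) = 0x86B55D
s_4 = InvRound(s_3, k_0) = 0xA268A0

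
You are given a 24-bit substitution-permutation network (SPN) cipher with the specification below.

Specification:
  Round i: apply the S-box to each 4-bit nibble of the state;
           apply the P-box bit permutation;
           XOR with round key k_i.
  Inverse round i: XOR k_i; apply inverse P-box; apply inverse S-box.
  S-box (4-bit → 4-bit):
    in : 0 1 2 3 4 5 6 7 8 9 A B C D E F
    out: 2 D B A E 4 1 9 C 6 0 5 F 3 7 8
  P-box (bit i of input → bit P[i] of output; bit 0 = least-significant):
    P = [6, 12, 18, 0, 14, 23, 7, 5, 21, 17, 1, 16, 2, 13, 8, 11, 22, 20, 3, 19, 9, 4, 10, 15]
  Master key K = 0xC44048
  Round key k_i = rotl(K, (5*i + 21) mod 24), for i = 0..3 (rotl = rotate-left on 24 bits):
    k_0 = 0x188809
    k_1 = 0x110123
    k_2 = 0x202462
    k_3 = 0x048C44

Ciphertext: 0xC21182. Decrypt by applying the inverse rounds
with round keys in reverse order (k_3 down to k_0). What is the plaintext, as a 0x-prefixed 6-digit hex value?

0x740F29

s_0 = ciphertext = 0xC21182
s_1 = InvRound(s_0, k_3) = 0x86199E
s_2 = InvRound(s_1, k_2) = 0x95CD4E
s_3 = InvRound(s_2, k_1) = 0x857A21
s_4 = InvRound(s_3, k_0) = 0x740F29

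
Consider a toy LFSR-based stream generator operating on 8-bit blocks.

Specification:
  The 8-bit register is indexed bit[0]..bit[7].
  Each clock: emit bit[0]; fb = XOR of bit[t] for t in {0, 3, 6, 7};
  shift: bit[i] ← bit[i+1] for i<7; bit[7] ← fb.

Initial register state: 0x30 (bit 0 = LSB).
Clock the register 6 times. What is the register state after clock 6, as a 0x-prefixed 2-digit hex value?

0x28

reg_0 = 0x30
clock 1: out=0, reg = 0x18
clock 2: out=0, reg = 0x8C
clock 3: out=0, reg = 0x46
clock 4: out=0, reg = 0xA3
clock 5: out=1, reg = 0x51
clock 6: out=1, reg = 0x28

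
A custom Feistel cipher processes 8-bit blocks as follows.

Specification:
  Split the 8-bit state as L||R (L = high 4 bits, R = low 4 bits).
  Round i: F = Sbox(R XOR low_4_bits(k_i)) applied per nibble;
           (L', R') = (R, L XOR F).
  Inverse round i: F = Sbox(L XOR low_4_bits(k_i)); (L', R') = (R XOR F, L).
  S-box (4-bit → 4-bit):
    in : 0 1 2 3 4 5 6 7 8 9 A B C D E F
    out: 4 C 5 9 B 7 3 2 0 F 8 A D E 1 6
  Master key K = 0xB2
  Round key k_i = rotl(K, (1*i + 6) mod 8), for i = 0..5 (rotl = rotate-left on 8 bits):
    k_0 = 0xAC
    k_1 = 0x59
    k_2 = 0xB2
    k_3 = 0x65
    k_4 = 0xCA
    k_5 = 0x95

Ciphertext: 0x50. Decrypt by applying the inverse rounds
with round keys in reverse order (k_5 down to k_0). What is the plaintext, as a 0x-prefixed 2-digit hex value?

0x5F

s_0 = ciphertext = 0x50
s_1 = InvRound(s_0, k_5) = 0x45
s_2 = InvRound(s_1, k_4) = 0x44
s_3 = InvRound(s_2, k_3) = 0x84
s_4 = InvRound(s_3, k_2) = 0xC8
s_5 = InvRound(s_4, k_1) = 0xFC
s_6 = InvRound(s_5, k_0) = 0x5F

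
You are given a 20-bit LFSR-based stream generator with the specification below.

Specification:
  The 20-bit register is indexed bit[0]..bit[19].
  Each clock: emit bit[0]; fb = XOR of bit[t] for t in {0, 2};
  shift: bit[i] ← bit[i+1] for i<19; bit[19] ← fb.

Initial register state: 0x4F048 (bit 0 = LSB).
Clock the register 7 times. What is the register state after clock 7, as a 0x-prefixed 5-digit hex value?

reg_0 = 0x4F048
clock 1: out=0, reg = 0x27824
clock 2: out=0, reg = 0x93C12
clock 3: out=0, reg = 0x49E09
clock 4: out=1, reg = 0xA4F04
clock 5: out=0, reg = 0xD2782
clock 6: out=0, reg = 0x693C1
clock 7: out=1, reg = 0xB49E0

0xB49E0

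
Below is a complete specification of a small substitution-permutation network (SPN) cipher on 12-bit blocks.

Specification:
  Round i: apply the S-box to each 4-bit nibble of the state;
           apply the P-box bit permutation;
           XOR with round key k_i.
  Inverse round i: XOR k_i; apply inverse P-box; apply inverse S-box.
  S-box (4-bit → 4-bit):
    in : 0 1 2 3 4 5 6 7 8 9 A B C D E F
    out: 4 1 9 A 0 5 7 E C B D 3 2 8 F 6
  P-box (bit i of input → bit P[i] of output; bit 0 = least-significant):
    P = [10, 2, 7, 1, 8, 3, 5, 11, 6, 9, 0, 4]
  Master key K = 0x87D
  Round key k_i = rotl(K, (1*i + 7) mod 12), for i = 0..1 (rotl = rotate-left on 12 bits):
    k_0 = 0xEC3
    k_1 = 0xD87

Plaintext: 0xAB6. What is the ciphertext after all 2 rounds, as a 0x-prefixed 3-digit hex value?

0xA41

s_0 = plaintext = 0xAB6
s_1 = Round(s_0, k_0) = 0xB1E
s_2 = Round(s_1, k_1) = 0xA41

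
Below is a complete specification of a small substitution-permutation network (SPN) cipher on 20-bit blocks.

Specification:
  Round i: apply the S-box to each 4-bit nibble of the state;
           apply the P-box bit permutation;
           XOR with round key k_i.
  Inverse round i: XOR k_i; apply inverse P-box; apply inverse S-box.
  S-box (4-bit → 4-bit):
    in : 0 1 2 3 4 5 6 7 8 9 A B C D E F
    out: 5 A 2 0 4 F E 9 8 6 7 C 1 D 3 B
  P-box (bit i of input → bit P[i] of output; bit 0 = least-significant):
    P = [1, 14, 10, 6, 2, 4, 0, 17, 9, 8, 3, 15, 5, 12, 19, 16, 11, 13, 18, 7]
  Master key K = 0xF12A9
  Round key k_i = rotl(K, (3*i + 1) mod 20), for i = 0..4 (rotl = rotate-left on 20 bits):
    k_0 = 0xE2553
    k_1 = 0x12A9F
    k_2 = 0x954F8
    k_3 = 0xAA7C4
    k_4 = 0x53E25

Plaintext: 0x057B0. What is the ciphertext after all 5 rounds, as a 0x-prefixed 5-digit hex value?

0x95454

s_0 = plaintext = 0x057B0
s_1 = Round(s_0, k_0) = 0x1BB70
s_2 = Round(s_1, k_1) = 0xA8E11
s_3 = Round(s_2, k_2) = 0xE3FA8
s_4 = Round(s_3, k_3) = 0xA0C91
s_5 = Round(s_4, k_4) = 0x95454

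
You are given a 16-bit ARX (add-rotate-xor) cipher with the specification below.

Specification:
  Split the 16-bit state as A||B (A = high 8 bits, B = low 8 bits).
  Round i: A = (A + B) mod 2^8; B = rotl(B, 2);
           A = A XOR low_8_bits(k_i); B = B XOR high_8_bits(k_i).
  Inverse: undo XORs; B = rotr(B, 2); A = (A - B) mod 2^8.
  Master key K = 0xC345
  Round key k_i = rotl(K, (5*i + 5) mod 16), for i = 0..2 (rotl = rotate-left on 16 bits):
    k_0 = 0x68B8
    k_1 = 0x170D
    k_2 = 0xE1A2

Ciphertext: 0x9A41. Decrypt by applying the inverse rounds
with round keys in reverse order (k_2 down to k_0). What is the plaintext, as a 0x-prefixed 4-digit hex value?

s_0 = ciphertext = 0x9A41
s_1 = InvRound(s_0, k_2) = 0x1028
s_2 = InvRound(s_1, k_1) = 0x4ECF
s_3 = InvRound(s_2, k_0) = 0x0DE9

0x0DE9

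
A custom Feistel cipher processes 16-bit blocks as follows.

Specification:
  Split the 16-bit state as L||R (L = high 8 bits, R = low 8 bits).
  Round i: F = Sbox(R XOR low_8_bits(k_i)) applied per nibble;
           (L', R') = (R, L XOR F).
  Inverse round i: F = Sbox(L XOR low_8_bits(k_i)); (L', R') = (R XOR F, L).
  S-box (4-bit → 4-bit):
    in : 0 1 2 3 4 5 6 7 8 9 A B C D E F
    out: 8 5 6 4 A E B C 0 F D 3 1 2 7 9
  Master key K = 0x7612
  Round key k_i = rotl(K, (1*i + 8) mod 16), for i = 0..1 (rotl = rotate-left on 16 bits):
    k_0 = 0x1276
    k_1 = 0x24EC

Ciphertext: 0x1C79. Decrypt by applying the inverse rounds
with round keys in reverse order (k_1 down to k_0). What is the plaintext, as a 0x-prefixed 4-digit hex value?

s_0 = ciphertext = 0x1C79
s_1 = InvRound(s_0, k_1) = 0xE11C
s_2 = InvRound(s_1, k_0) = 0xE0E1

0xE0E1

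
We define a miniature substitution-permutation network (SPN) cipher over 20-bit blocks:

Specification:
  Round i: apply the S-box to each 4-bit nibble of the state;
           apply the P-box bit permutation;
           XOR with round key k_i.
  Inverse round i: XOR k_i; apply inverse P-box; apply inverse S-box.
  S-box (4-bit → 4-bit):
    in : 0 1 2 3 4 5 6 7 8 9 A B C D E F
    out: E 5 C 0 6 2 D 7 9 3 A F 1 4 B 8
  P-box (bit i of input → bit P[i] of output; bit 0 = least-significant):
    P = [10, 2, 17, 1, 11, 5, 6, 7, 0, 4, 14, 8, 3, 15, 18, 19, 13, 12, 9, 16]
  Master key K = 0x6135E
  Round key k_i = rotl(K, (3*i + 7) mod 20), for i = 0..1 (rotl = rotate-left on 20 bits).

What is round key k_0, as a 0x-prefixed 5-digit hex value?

0x9AF30

K = 0x6135E
k_0 = rotl(K, (3*0+7) mod 20) = rotl(K, 7) = 0x9AF30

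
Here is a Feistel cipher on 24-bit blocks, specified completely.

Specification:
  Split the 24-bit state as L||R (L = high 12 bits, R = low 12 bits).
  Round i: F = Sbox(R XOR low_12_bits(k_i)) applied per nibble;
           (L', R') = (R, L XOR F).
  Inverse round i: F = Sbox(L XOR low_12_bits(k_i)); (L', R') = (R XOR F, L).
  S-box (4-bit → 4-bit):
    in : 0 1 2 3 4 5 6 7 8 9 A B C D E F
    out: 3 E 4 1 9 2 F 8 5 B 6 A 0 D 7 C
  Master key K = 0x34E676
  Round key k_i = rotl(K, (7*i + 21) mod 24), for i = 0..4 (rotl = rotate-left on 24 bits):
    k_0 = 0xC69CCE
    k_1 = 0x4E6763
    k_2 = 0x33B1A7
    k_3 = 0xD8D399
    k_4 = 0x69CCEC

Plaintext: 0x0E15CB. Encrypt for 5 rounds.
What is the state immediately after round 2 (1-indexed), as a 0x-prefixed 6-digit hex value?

0xBD3568

s_0 = plaintext = 0x0E15CB
s_1 = Round(s_0, k_0) = 0x5CBBD3
s_2 = Round(s_1, k_1) = 0xBD3568
s_3 = Round(s_2, k_2) = 0x5682DF
s_4 = Round(s_3, k_3) = 0x2DFBF7
s_5 = Round(s_4, k_4) = 0xBF7A35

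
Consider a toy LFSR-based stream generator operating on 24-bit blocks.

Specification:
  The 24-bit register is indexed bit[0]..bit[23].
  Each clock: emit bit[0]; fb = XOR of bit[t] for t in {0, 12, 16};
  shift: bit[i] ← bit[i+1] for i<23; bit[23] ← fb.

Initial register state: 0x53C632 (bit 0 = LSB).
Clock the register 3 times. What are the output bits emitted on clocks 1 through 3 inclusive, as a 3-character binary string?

010

reg_0 = 0x53C632
clock 1: out=0, reg = 0xA9E319
clock 2: out=1, reg = 0x54F18C
clock 3: out=0, reg = 0xAA78C6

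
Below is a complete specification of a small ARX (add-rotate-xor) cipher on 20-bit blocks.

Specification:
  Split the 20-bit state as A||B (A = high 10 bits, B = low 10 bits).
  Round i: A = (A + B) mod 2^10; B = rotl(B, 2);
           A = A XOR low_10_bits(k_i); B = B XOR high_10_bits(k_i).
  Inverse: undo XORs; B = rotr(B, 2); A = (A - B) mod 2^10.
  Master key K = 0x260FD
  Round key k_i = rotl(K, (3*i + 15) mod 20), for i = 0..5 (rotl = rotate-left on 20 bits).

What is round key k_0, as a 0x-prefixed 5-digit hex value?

0xE9307

K = 0x260FD
k_0 = rotl(K, (3*0+15) mod 20) = rotl(K, 15) = 0xE9307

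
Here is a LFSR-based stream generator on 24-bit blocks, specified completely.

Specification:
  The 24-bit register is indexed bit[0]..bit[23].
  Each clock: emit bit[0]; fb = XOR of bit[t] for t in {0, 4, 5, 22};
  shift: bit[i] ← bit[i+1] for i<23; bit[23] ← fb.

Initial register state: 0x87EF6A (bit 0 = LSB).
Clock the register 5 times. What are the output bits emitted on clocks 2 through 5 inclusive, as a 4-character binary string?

reg_0 = 0x87EF6A
clock 1: out=0, reg = 0xC3F7B5
clock 2: out=1, reg = 0x61FBDA
clock 3: out=0, reg = 0x30FDED
clock 4: out=1, reg = 0x187EF6
clock 5: out=0, reg = 0x0C3F7B

1010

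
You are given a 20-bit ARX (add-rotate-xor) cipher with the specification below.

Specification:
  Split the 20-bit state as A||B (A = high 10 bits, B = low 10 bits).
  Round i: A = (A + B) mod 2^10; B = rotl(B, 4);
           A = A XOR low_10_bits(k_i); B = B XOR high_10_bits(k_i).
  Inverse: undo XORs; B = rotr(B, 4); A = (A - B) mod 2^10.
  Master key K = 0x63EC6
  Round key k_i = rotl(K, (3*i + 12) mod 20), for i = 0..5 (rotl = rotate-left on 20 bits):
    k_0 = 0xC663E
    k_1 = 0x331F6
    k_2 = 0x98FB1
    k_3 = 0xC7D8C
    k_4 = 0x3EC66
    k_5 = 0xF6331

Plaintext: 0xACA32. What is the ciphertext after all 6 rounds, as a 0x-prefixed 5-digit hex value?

0x3291F

s_0 = plaintext = 0xACA32
s_1 = Round(s_0, k_0) = 0xB6831
s_2 = Round(s_1, k_1) = 0xBF7DC
s_3 = Round(s_2, k_2) = 0x5A3AC
s_4 = Round(s_3, k_3) = 0x261D1
s_5 = Round(s_4, k_4) = 0x83DEC
s_6 = Round(s_5, k_5) = 0x3291F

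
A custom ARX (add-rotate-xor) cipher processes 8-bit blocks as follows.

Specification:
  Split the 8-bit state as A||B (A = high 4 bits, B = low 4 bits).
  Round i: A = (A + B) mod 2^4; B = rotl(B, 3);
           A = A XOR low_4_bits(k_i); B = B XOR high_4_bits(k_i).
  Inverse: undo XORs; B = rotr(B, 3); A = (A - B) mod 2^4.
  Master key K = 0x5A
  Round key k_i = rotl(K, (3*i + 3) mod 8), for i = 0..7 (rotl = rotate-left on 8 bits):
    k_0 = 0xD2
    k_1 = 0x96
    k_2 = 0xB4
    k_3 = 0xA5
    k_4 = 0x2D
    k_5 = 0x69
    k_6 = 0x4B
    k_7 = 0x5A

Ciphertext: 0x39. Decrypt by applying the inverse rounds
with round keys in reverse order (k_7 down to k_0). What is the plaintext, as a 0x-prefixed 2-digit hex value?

0x79

s_0 = ciphertext = 0x39
s_1 = InvRound(s_0, k_7) = 0x09
s_2 = InvRound(s_1, k_6) = 0x0B
s_3 = InvRound(s_2, k_5) = 0xEB
s_4 = InvRound(s_3, k_4) = 0x03
s_5 = InvRound(s_4, k_3) = 0x23
s_6 = InvRound(s_5, k_2) = 0x51
s_7 = InvRound(s_6, k_1) = 0x21
s_8 = InvRound(s_7, k_0) = 0x79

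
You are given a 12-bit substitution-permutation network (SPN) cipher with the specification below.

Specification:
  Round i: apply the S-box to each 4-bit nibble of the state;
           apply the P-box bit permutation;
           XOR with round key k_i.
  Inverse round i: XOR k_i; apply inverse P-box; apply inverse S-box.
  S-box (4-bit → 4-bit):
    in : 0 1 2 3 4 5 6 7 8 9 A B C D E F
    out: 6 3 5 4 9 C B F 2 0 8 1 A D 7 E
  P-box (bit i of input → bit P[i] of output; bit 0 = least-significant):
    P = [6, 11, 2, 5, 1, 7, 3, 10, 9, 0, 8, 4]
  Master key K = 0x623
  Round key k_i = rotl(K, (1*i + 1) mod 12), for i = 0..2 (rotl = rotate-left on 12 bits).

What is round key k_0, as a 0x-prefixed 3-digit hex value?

K = 0x623
k_0 = rotl(K, (1*0+1) mod 12) = rotl(K, 1) = 0xC46

0xC46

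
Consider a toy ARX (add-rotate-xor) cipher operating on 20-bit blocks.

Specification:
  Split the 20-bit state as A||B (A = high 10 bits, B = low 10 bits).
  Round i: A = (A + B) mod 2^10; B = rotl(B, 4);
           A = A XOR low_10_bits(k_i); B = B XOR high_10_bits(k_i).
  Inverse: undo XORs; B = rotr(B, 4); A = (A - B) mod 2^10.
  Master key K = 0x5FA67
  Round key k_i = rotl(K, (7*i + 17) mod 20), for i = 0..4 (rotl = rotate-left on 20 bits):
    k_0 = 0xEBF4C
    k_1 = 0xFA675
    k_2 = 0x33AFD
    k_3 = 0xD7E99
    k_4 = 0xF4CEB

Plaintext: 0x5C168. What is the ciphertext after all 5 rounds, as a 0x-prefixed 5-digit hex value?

s_0 = plaintext = 0x5C168
s_1 = Round(s_0, k_0) = 0x6512A
s_2 = Round(s_1, k_1) = 0x32D4D
s_3 = Round(s_2, k_2) = 0x3941B
s_4 = Round(s_3, k_3) = 0xE66EF
s_5 = Round(s_4, k_4) = 0x98D28

0x98D28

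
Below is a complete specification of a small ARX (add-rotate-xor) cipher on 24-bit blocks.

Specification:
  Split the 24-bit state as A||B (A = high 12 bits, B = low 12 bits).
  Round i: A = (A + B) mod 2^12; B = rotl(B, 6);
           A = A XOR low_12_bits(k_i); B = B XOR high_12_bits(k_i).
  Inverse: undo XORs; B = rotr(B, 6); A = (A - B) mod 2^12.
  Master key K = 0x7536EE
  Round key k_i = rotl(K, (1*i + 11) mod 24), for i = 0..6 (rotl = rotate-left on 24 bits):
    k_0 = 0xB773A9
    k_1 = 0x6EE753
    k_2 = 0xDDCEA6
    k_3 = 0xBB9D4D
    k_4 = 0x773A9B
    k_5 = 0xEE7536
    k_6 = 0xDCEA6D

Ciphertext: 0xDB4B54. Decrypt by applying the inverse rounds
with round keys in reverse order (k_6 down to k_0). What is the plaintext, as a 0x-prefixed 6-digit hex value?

s_0 = ciphertext = 0xDB4B54
s_1 = InvRound(s_0, k_6) = 0x13F69A
s_2 = InvRound(s_1, k_5) = 0x4A8F61
s_3 = InvRound(s_2, k_4) = 0x9934A0
s_4 = InvRound(s_3, k_3) = 0xE6267C
s_5 = InvRound(s_4, k_2) = 0x89682E
s_6 = InvRound(s_5, k_1) = 0xF8A03B
s_7 = InvRound(s_6, k_0) = 0x8F632D

0x8F632D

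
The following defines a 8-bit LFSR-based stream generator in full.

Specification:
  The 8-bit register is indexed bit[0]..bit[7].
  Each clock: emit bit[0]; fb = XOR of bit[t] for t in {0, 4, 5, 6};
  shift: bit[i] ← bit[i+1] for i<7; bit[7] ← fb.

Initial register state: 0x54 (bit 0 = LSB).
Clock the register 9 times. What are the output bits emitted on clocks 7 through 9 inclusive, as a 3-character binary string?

reg_0 = 0x54
clock 1: out=0, reg = 0x2A
clock 2: out=0, reg = 0x95
clock 3: out=1, reg = 0x4A
clock 4: out=0, reg = 0xA5
clock 5: out=1, reg = 0x52
clock 6: out=0, reg = 0x29
clock 7: out=1, reg = 0x14
clock 8: out=0, reg = 0x8A
clock 9: out=0, reg = 0x45

100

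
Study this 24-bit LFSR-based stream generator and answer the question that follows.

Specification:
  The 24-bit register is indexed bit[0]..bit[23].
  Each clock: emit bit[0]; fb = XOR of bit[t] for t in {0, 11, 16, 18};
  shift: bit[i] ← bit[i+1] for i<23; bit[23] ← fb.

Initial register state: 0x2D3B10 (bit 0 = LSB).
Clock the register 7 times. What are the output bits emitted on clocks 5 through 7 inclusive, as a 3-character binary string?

reg_0 = 0x2D3B10
clock 1: out=0, reg = 0x969D88
clock 2: out=0, reg = 0x4B4EC4
clock 3: out=0, reg = 0x25A762
clock 4: out=0, reg = 0x12D3B1
clock 5: out=1, reg = 0x8969D8
clock 6: out=0, reg = 0x44B4EC
clock 7: out=0, reg = 0xA25A76

100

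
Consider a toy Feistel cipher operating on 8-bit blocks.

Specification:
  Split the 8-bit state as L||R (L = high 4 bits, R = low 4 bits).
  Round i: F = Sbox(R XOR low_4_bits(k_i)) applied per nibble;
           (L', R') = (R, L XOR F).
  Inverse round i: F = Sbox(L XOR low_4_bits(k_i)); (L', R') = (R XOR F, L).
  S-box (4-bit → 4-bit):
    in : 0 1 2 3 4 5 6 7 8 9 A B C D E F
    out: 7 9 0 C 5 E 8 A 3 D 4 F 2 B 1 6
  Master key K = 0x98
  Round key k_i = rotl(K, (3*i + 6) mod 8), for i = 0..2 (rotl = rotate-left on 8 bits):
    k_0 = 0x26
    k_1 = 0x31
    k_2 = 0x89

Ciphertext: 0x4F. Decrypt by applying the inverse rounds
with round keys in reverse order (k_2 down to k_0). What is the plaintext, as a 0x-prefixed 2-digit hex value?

0x6A

s_0 = ciphertext = 0x4F
s_1 = InvRound(s_0, k_2) = 0x44
s_2 = InvRound(s_1, k_1) = 0xA4
s_3 = InvRound(s_2, k_0) = 0x6A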